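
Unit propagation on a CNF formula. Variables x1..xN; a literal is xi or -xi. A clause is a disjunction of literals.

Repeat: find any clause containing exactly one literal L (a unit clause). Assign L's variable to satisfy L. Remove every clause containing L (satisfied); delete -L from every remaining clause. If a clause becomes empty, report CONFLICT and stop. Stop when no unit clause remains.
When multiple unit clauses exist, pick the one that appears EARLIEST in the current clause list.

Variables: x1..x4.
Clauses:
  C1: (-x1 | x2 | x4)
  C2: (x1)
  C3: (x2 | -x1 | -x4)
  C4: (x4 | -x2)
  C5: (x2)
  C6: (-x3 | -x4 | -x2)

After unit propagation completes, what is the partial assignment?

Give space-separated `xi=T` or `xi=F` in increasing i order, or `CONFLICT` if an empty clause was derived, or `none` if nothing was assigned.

unit clause [1] forces x1=T; simplify:
  drop -1 from [-1, 2, 4] -> [2, 4]
  drop -1 from [2, -1, -4] -> [2, -4]
  satisfied 1 clause(s); 5 remain; assigned so far: [1]
unit clause [2] forces x2=T; simplify:
  drop -2 from [4, -2] -> [4]
  drop -2 from [-3, -4, -2] -> [-3, -4]
  satisfied 3 clause(s); 2 remain; assigned so far: [1, 2]
unit clause [4] forces x4=T; simplify:
  drop -4 from [-3, -4] -> [-3]
  satisfied 1 clause(s); 1 remain; assigned so far: [1, 2, 4]
unit clause [-3] forces x3=F; simplify:
  satisfied 1 clause(s); 0 remain; assigned so far: [1, 2, 3, 4]

Answer: x1=T x2=T x3=F x4=T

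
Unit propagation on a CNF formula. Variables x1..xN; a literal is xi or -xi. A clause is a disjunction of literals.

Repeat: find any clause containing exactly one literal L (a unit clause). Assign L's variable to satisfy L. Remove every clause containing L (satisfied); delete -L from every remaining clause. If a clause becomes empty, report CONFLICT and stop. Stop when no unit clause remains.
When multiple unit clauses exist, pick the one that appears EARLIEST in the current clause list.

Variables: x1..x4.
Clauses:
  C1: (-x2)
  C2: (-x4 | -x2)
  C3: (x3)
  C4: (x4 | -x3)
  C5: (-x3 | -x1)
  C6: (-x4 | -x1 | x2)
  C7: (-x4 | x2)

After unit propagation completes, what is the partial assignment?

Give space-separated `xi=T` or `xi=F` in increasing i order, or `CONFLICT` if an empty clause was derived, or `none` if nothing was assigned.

Answer: CONFLICT

Derivation:
unit clause [-2] forces x2=F; simplify:
  drop 2 from [-4, -1, 2] -> [-4, -1]
  drop 2 from [-4, 2] -> [-4]
  satisfied 2 clause(s); 5 remain; assigned so far: [2]
unit clause [3] forces x3=T; simplify:
  drop -3 from [4, -3] -> [4]
  drop -3 from [-3, -1] -> [-1]
  satisfied 1 clause(s); 4 remain; assigned so far: [2, 3]
unit clause [4] forces x4=T; simplify:
  drop -4 from [-4, -1] -> [-1]
  drop -4 from [-4] -> [] (empty!)
  satisfied 1 clause(s); 3 remain; assigned so far: [2, 3, 4]
CONFLICT (empty clause)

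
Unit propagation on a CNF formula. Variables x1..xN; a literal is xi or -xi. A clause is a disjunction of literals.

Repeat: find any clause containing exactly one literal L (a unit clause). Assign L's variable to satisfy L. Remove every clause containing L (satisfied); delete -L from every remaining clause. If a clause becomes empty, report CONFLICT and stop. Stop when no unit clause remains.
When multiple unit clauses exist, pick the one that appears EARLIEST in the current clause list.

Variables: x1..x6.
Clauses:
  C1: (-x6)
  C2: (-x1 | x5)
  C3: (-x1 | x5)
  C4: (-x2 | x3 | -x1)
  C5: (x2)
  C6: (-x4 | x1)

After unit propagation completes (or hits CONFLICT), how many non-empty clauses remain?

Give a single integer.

unit clause [-6] forces x6=F; simplify:
  satisfied 1 clause(s); 5 remain; assigned so far: [6]
unit clause [2] forces x2=T; simplify:
  drop -2 from [-2, 3, -1] -> [3, -1]
  satisfied 1 clause(s); 4 remain; assigned so far: [2, 6]

Answer: 4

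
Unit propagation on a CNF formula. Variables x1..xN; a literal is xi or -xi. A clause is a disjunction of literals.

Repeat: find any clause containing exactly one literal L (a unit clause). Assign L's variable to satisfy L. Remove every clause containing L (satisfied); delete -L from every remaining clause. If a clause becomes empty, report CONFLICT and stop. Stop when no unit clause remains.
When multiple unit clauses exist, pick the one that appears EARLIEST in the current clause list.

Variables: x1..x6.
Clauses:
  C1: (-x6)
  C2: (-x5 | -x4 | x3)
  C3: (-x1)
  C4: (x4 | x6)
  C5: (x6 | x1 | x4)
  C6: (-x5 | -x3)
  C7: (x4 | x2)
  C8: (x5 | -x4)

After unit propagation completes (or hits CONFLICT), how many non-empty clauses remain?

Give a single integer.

Answer: 0

Derivation:
unit clause [-6] forces x6=F; simplify:
  drop 6 from [4, 6] -> [4]
  drop 6 from [6, 1, 4] -> [1, 4]
  satisfied 1 clause(s); 7 remain; assigned so far: [6]
unit clause [-1] forces x1=F; simplify:
  drop 1 from [1, 4] -> [4]
  satisfied 1 clause(s); 6 remain; assigned so far: [1, 6]
unit clause [4] forces x4=T; simplify:
  drop -4 from [-5, -4, 3] -> [-5, 3]
  drop -4 from [5, -4] -> [5]
  satisfied 3 clause(s); 3 remain; assigned so far: [1, 4, 6]
unit clause [5] forces x5=T; simplify:
  drop -5 from [-5, 3] -> [3]
  drop -5 from [-5, -3] -> [-3]
  satisfied 1 clause(s); 2 remain; assigned so far: [1, 4, 5, 6]
unit clause [3] forces x3=T; simplify:
  drop -3 from [-3] -> [] (empty!)
  satisfied 1 clause(s); 1 remain; assigned so far: [1, 3, 4, 5, 6]
CONFLICT (empty clause)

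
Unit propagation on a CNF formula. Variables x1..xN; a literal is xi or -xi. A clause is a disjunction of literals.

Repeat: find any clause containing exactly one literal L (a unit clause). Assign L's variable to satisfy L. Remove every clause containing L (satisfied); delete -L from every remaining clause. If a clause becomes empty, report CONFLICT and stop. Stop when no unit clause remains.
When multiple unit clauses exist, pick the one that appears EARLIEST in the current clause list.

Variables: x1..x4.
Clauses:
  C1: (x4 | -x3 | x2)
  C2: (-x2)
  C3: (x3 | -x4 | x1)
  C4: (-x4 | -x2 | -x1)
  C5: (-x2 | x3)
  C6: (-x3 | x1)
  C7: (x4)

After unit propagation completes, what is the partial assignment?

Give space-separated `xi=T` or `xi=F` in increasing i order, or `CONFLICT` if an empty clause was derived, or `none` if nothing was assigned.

unit clause [-2] forces x2=F; simplify:
  drop 2 from [4, -3, 2] -> [4, -3]
  satisfied 3 clause(s); 4 remain; assigned so far: [2]
unit clause [4] forces x4=T; simplify:
  drop -4 from [3, -4, 1] -> [3, 1]
  satisfied 2 clause(s); 2 remain; assigned so far: [2, 4]

Answer: x2=F x4=T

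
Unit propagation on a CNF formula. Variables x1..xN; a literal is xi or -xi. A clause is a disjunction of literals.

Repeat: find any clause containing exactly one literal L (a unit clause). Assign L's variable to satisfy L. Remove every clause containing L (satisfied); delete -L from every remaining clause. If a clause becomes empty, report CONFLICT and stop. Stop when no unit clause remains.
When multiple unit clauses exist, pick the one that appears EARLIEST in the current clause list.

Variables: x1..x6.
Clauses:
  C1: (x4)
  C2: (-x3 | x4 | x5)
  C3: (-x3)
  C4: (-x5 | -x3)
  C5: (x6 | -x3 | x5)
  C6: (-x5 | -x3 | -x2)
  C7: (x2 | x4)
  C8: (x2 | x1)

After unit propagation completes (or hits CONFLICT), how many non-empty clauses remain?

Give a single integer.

unit clause [4] forces x4=T; simplify:
  satisfied 3 clause(s); 5 remain; assigned so far: [4]
unit clause [-3] forces x3=F; simplify:
  satisfied 4 clause(s); 1 remain; assigned so far: [3, 4]

Answer: 1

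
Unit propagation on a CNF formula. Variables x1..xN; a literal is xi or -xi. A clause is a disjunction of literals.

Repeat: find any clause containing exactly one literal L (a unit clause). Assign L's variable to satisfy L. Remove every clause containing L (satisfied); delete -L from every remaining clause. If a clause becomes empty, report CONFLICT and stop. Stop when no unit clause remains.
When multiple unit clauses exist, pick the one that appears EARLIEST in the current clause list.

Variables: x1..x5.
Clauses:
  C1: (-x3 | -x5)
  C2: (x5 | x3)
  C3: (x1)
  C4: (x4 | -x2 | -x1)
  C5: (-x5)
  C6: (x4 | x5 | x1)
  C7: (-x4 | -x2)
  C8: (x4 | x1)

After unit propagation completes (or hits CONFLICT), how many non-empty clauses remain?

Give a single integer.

Answer: 2

Derivation:
unit clause [1] forces x1=T; simplify:
  drop -1 from [4, -2, -1] -> [4, -2]
  satisfied 3 clause(s); 5 remain; assigned so far: [1]
unit clause [-5] forces x5=F; simplify:
  drop 5 from [5, 3] -> [3]
  satisfied 2 clause(s); 3 remain; assigned so far: [1, 5]
unit clause [3] forces x3=T; simplify:
  satisfied 1 clause(s); 2 remain; assigned so far: [1, 3, 5]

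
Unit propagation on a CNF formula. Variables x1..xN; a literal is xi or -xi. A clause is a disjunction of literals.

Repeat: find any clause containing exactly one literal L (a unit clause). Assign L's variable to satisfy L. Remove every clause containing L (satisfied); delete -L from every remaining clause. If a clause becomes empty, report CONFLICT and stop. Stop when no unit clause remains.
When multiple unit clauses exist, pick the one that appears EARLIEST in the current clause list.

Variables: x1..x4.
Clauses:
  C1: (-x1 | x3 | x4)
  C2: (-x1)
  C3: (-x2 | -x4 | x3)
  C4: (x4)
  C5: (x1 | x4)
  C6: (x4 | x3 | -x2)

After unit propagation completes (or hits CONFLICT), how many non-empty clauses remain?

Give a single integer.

Answer: 1

Derivation:
unit clause [-1] forces x1=F; simplify:
  drop 1 from [1, 4] -> [4]
  satisfied 2 clause(s); 4 remain; assigned so far: [1]
unit clause [4] forces x4=T; simplify:
  drop -4 from [-2, -4, 3] -> [-2, 3]
  satisfied 3 clause(s); 1 remain; assigned so far: [1, 4]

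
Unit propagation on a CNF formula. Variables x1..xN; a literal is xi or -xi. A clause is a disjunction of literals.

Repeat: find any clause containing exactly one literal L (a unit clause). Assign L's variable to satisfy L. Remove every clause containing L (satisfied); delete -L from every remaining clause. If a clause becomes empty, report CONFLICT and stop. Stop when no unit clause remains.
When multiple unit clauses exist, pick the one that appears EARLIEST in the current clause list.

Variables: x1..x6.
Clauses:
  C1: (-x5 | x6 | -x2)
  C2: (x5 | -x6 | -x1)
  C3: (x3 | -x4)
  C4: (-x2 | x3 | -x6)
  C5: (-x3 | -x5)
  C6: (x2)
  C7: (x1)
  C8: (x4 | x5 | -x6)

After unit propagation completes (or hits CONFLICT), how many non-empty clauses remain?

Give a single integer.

unit clause [2] forces x2=T; simplify:
  drop -2 from [-5, 6, -2] -> [-5, 6]
  drop -2 from [-2, 3, -6] -> [3, -6]
  satisfied 1 clause(s); 7 remain; assigned so far: [2]
unit clause [1] forces x1=T; simplify:
  drop -1 from [5, -6, -1] -> [5, -6]
  satisfied 1 clause(s); 6 remain; assigned so far: [1, 2]

Answer: 6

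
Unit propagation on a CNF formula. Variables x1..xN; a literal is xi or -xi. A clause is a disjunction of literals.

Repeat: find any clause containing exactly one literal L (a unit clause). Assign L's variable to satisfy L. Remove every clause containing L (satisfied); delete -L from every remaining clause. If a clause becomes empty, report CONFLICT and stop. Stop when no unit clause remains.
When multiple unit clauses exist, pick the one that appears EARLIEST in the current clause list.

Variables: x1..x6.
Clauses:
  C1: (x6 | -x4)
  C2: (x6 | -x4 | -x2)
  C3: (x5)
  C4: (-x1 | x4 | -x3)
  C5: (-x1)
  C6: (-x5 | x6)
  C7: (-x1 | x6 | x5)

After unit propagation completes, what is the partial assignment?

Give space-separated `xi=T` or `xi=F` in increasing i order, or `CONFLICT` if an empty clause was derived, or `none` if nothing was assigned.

unit clause [5] forces x5=T; simplify:
  drop -5 from [-5, 6] -> [6]
  satisfied 2 clause(s); 5 remain; assigned so far: [5]
unit clause [-1] forces x1=F; simplify:
  satisfied 2 clause(s); 3 remain; assigned so far: [1, 5]
unit clause [6] forces x6=T; simplify:
  satisfied 3 clause(s); 0 remain; assigned so far: [1, 5, 6]

Answer: x1=F x5=T x6=T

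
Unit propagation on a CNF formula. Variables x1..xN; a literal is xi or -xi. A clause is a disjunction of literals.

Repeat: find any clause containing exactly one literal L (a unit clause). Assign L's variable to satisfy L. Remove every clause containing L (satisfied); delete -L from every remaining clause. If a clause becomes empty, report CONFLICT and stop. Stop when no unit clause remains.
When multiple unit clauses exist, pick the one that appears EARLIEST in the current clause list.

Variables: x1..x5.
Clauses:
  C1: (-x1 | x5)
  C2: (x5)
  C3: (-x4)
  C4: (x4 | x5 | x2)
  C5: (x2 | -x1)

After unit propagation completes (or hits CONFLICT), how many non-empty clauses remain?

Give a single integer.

Answer: 1

Derivation:
unit clause [5] forces x5=T; simplify:
  satisfied 3 clause(s); 2 remain; assigned so far: [5]
unit clause [-4] forces x4=F; simplify:
  satisfied 1 clause(s); 1 remain; assigned so far: [4, 5]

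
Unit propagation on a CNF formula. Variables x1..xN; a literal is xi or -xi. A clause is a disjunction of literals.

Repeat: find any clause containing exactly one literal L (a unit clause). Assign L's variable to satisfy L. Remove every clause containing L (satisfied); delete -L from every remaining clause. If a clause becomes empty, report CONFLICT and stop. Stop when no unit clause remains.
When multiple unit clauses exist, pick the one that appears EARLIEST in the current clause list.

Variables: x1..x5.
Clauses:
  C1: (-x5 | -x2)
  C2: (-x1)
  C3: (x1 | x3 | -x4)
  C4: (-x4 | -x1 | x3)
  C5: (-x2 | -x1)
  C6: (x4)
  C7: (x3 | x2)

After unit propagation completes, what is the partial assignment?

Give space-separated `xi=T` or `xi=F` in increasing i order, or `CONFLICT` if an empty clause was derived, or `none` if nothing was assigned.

unit clause [-1] forces x1=F; simplify:
  drop 1 from [1, 3, -4] -> [3, -4]
  satisfied 3 clause(s); 4 remain; assigned so far: [1]
unit clause [4] forces x4=T; simplify:
  drop -4 from [3, -4] -> [3]
  satisfied 1 clause(s); 3 remain; assigned so far: [1, 4]
unit clause [3] forces x3=T; simplify:
  satisfied 2 clause(s); 1 remain; assigned so far: [1, 3, 4]

Answer: x1=F x3=T x4=T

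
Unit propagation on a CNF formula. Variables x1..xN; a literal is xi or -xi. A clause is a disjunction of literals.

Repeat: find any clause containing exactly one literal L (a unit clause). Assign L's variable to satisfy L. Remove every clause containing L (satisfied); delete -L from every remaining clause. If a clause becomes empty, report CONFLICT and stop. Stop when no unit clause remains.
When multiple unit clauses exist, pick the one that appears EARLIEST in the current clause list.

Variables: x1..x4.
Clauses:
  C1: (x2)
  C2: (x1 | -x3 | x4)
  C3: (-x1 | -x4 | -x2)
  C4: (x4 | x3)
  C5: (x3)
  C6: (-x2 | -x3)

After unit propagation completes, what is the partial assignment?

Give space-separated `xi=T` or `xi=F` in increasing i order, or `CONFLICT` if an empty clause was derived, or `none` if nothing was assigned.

Answer: CONFLICT

Derivation:
unit clause [2] forces x2=T; simplify:
  drop -2 from [-1, -4, -2] -> [-1, -4]
  drop -2 from [-2, -3] -> [-3]
  satisfied 1 clause(s); 5 remain; assigned so far: [2]
unit clause [3] forces x3=T; simplify:
  drop -3 from [1, -3, 4] -> [1, 4]
  drop -3 from [-3] -> [] (empty!)
  satisfied 2 clause(s); 3 remain; assigned so far: [2, 3]
CONFLICT (empty clause)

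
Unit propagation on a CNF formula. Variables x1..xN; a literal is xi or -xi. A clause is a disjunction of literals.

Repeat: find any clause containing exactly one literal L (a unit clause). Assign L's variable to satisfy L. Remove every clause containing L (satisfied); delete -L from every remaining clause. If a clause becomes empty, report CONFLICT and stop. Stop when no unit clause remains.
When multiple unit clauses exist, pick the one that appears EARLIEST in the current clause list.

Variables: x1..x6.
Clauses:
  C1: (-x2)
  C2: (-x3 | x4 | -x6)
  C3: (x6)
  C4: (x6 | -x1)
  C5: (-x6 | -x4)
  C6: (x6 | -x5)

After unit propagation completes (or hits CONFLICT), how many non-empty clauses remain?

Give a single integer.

Answer: 0

Derivation:
unit clause [-2] forces x2=F; simplify:
  satisfied 1 clause(s); 5 remain; assigned so far: [2]
unit clause [6] forces x6=T; simplify:
  drop -6 from [-3, 4, -6] -> [-3, 4]
  drop -6 from [-6, -4] -> [-4]
  satisfied 3 clause(s); 2 remain; assigned so far: [2, 6]
unit clause [-4] forces x4=F; simplify:
  drop 4 from [-3, 4] -> [-3]
  satisfied 1 clause(s); 1 remain; assigned so far: [2, 4, 6]
unit clause [-3] forces x3=F; simplify:
  satisfied 1 clause(s); 0 remain; assigned so far: [2, 3, 4, 6]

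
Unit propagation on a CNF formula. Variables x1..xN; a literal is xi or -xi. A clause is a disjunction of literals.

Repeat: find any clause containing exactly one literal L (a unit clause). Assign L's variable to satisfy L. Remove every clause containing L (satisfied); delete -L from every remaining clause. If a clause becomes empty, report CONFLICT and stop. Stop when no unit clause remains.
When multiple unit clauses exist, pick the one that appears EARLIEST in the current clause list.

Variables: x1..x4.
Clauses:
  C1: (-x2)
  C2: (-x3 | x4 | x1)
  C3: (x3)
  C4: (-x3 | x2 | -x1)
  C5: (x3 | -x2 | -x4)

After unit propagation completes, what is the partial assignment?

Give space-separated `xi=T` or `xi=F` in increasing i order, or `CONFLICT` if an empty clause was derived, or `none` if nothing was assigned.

Answer: x1=F x2=F x3=T x4=T

Derivation:
unit clause [-2] forces x2=F; simplify:
  drop 2 from [-3, 2, -1] -> [-3, -1]
  satisfied 2 clause(s); 3 remain; assigned so far: [2]
unit clause [3] forces x3=T; simplify:
  drop -3 from [-3, 4, 1] -> [4, 1]
  drop -3 from [-3, -1] -> [-1]
  satisfied 1 clause(s); 2 remain; assigned so far: [2, 3]
unit clause [-1] forces x1=F; simplify:
  drop 1 from [4, 1] -> [4]
  satisfied 1 clause(s); 1 remain; assigned so far: [1, 2, 3]
unit clause [4] forces x4=T; simplify:
  satisfied 1 clause(s); 0 remain; assigned so far: [1, 2, 3, 4]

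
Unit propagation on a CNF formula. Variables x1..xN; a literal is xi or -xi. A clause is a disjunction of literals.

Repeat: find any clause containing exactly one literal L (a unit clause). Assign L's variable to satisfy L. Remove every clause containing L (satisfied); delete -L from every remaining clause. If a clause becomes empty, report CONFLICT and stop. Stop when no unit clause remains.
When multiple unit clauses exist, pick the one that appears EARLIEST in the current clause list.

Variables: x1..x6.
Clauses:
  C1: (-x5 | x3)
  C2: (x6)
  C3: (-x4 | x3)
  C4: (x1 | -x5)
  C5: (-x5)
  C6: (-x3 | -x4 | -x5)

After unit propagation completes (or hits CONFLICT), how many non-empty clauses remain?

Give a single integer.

Answer: 1

Derivation:
unit clause [6] forces x6=T; simplify:
  satisfied 1 clause(s); 5 remain; assigned so far: [6]
unit clause [-5] forces x5=F; simplify:
  satisfied 4 clause(s); 1 remain; assigned so far: [5, 6]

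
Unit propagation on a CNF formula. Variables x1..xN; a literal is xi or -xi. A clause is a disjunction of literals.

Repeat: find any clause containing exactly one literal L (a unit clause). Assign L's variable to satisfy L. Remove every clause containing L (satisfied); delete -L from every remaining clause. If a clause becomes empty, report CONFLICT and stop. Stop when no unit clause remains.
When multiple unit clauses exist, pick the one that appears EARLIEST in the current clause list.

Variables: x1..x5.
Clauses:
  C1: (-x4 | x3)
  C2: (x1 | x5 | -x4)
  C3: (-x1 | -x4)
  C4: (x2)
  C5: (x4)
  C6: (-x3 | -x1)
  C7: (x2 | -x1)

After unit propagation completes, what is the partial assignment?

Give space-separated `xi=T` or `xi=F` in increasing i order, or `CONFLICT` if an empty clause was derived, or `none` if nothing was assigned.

Answer: x1=F x2=T x3=T x4=T x5=T

Derivation:
unit clause [2] forces x2=T; simplify:
  satisfied 2 clause(s); 5 remain; assigned so far: [2]
unit clause [4] forces x4=T; simplify:
  drop -4 from [-4, 3] -> [3]
  drop -4 from [1, 5, -4] -> [1, 5]
  drop -4 from [-1, -4] -> [-1]
  satisfied 1 clause(s); 4 remain; assigned so far: [2, 4]
unit clause [3] forces x3=T; simplify:
  drop -3 from [-3, -1] -> [-1]
  satisfied 1 clause(s); 3 remain; assigned so far: [2, 3, 4]
unit clause [-1] forces x1=F; simplify:
  drop 1 from [1, 5] -> [5]
  satisfied 2 clause(s); 1 remain; assigned so far: [1, 2, 3, 4]
unit clause [5] forces x5=T; simplify:
  satisfied 1 clause(s); 0 remain; assigned so far: [1, 2, 3, 4, 5]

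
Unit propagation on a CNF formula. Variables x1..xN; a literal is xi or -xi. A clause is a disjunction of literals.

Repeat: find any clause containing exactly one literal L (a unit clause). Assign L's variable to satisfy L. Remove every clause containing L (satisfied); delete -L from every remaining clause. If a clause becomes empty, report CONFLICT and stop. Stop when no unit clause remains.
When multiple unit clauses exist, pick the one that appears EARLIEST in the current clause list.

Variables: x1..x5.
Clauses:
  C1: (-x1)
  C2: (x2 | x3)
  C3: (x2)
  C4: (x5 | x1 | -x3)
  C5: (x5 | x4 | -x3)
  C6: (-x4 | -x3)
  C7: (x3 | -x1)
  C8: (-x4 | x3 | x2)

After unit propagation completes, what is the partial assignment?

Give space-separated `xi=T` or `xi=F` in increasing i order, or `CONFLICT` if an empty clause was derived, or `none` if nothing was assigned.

Answer: x1=F x2=T

Derivation:
unit clause [-1] forces x1=F; simplify:
  drop 1 from [5, 1, -3] -> [5, -3]
  satisfied 2 clause(s); 6 remain; assigned so far: [1]
unit clause [2] forces x2=T; simplify:
  satisfied 3 clause(s); 3 remain; assigned so far: [1, 2]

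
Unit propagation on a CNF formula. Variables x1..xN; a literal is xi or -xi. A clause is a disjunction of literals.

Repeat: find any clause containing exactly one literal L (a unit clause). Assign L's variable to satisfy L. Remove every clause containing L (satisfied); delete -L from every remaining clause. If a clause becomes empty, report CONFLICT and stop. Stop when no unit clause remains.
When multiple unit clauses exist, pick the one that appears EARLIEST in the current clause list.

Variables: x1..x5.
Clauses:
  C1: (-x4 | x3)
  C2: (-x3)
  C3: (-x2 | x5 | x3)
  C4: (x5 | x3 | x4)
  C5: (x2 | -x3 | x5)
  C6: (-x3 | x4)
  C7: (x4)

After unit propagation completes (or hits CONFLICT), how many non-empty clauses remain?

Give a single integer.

unit clause [-3] forces x3=F; simplify:
  drop 3 from [-4, 3] -> [-4]
  drop 3 from [-2, 5, 3] -> [-2, 5]
  drop 3 from [5, 3, 4] -> [5, 4]
  satisfied 3 clause(s); 4 remain; assigned so far: [3]
unit clause [-4] forces x4=F; simplify:
  drop 4 from [5, 4] -> [5]
  drop 4 from [4] -> [] (empty!)
  satisfied 1 clause(s); 3 remain; assigned so far: [3, 4]
CONFLICT (empty clause)

Answer: 2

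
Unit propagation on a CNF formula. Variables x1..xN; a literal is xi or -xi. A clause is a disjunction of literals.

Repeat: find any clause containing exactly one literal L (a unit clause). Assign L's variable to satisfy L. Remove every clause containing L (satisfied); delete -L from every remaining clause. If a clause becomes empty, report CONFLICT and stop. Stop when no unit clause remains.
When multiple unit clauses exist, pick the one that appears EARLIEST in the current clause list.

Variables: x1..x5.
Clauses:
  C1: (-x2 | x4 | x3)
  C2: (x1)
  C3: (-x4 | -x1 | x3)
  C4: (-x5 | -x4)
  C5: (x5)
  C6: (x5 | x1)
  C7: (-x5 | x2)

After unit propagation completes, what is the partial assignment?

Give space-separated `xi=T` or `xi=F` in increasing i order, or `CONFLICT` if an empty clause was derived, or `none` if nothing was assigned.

Answer: x1=T x2=T x3=T x4=F x5=T

Derivation:
unit clause [1] forces x1=T; simplify:
  drop -1 from [-4, -1, 3] -> [-4, 3]
  satisfied 2 clause(s); 5 remain; assigned so far: [1]
unit clause [5] forces x5=T; simplify:
  drop -5 from [-5, -4] -> [-4]
  drop -5 from [-5, 2] -> [2]
  satisfied 1 clause(s); 4 remain; assigned so far: [1, 5]
unit clause [-4] forces x4=F; simplify:
  drop 4 from [-2, 4, 3] -> [-2, 3]
  satisfied 2 clause(s); 2 remain; assigned so far: [1, 4, 5]
unit clause [2] forces x2=T; simplify:
  drop -2 from [-2, 3] -> [3]
  satisfied 1 clause(s); 1 remain; assigned so far: [1, 2, 4, 5]
unit clause [3] forces x3=T; simplify:
  satisfied 1 clause(s); 0 remain; assigned so far: [1, 2, 3, 4, 5]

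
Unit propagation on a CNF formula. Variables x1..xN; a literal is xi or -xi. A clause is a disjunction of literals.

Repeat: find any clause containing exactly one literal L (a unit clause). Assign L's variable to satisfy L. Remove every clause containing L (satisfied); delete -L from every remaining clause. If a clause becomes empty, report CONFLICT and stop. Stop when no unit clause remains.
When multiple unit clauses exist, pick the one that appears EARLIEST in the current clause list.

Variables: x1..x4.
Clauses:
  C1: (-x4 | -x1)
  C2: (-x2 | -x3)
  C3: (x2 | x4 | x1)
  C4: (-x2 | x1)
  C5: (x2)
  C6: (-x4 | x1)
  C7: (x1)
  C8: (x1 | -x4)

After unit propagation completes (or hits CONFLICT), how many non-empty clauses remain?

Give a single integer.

Answer: 0

Derivation:
unit clause [2] forces x2=T; simplify:
  drop -2 from [-2, -3] -> [-3]
  drop -2 from [-2, 1] -> [1]
  satisfied 2 clause(s); 6 remain; assigned so far: [2]
unit clause [-3] forces x3=F; simplify:
  satisfied 1 clause(s); 5 remain; assigned so far: [2, 3]
unit clause [1] forces x1=T; simplify:
  drop -1 from [-4, -1] -> [-4]
  satisfied 4 clause(s); 1 remain; assigned so far: [1, 2, 3]
unit clause [-4] forces x4=F; simplify:
  satisfied 1 clause(s); 0 remain; assigned so far: [1, 2, 3, 4]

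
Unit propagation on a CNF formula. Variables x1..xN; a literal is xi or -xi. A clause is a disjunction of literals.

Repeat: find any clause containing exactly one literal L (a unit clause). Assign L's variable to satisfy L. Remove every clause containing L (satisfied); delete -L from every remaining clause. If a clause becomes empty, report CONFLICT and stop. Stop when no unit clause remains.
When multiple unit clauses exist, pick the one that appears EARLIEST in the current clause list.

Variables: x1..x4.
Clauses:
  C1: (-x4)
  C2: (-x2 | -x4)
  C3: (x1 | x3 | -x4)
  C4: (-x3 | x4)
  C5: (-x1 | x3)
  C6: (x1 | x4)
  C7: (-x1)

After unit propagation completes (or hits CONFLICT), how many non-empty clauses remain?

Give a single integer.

Answer: 0

Derivation:
unit clause [-4] forces x4=F; simplify:
  drop 4 from [-3, 4] -> [-3]
  drop 4 from [1, 4] -> [1]
  satisfied 3 clause(s); 4 remain; assigned so far: [4]
unit clause [-3] forces x3=F; simplify:
  drop 3 from [-1, 3] -> [-1]
  satisfied 1 clause(s); 3 remain; assigned so far: [3, 4]
unit clause [-1] forces x1=F; simplify:
  drop 1 from [1] -> [] (empty!)
  satisfied 2 clause(s); 1 remain; assigned so far: [1, 3, 4]
CONFLICT (empty clause)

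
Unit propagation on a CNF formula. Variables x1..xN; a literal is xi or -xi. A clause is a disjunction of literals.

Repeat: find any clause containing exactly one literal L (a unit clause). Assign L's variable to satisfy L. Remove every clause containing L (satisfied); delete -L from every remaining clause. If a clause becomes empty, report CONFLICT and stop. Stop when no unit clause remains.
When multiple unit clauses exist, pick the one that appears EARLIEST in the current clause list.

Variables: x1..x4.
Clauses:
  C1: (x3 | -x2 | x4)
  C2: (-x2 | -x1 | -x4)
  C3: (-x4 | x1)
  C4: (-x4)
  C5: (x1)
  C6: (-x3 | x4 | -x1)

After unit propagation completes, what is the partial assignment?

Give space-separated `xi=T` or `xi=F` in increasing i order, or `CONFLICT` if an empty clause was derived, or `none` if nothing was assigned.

unit clause [-4] forces x4=F; simplify:
  drop 4 from [3, -2, 4] -> [3, -2]
  drop 4 from [-3, 4, -1] -> [-3, -1]
  satisfied 3 clause(s); 3 remain; assigned so far: [4]
unit clause [1] forces x1=T; simplify:
  drop -1 from [-3, -1] -> [-3]
  satisfied 1 clause(s); 2 remain; assigned so far: [1, 4]
unit clause [-3] forces x3=F; simplify:
  drop 3 from [3, -2] -> [-2]
  satisfied 1 clause(s); 1 remain; assigned so far: [1, 3, 4]
unit clause [-2] forces x2=F; simplify:
  satisfied 1 clause(s); 0 remain; assigned so far: [1, 2, 3, 4]

Answer: x1=T x2=F x3=F x4=F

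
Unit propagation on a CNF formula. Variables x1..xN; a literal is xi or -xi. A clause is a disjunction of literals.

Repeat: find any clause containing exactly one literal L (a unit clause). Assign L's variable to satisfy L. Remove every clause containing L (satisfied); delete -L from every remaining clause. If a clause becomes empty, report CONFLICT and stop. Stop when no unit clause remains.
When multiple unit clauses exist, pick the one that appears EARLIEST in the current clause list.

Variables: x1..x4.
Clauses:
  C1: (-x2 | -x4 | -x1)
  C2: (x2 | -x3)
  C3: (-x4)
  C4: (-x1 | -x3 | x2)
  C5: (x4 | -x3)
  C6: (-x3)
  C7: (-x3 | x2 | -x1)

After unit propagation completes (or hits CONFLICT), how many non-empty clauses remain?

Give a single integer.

unit clause [-4] forces x4=F; simplify:
  drop 4 from [4, -3] -> [-3]
  satisfied 2 clause(s); 5 remain; assigned so far: [4]
unit clause [-3] forces x3=F; simplify:
  satisfied 5 clause(s); 0 remain; assigned so far: [3, 4]

Answer: 0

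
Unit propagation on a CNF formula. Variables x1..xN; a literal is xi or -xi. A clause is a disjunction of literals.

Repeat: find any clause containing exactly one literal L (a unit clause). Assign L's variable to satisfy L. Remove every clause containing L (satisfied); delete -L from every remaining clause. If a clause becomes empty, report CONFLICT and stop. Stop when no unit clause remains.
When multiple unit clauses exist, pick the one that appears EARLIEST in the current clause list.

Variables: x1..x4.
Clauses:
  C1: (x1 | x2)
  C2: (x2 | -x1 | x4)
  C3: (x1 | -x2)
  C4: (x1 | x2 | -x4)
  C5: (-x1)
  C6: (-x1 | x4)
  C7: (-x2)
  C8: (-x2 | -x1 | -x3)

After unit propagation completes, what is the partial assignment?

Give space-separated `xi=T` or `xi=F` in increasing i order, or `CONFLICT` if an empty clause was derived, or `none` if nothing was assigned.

unit clause [-1] forces x1=F; simplify:
  drop 1 from [1, 2] -> [2]
  drop 1 from [1, -2] -> [-2]
  drop 1 from [1, 2, -4] -> [2, -4]
  satisfied 4 clause(s); 4 remain; assigned so far: [1]
unit clause [2] forces x2=T; simplify:
  drop -2 from [-2] -> [] (empty!)
  drop -2 from [-2] -> [] (empty!)
  satisfied 2 clause(s); 2 remain; assigned so far: [1, 2]
CONFLICT (empty clause)

Answer: CONFLICT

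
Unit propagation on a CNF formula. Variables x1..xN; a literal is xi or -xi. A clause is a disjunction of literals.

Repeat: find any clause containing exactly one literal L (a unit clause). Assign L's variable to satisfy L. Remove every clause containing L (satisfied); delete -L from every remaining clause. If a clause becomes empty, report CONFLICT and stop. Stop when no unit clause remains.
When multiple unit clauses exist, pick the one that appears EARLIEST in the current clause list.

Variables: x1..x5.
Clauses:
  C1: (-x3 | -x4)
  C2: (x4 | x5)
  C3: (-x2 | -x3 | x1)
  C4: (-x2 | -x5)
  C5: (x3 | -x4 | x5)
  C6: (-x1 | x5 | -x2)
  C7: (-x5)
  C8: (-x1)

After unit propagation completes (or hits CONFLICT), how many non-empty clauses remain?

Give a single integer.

Answer: 2

Derivation:
unit clause [-5] forces x5=F; simplify:
  drop 5 from [4, 5] -> [4]
  drop 5 from [3, -4, 5] -> [3, -4]
  drop 5 from [-1, 5, -2] -> [-1, -2]
  satisfied 2 clause(s); 6 remain; assigned so far: [5]
unit clause [4] forces x4=T; simplify:
  drop -4 from [-3, -4] -> [-3]
  drop -4 from [3, -4] -> [3]
  satisfied 1 clause(s); 5 remain; assigned so far: [4, 5]
unit clause [-3] forces x3=F; simplify:
  drop 3 from [3] -> [] (empty!)
  satisfied 2 clause(s); 3 remain; assigned so far: [3, 4, 5]
CONFLICT (empty clause)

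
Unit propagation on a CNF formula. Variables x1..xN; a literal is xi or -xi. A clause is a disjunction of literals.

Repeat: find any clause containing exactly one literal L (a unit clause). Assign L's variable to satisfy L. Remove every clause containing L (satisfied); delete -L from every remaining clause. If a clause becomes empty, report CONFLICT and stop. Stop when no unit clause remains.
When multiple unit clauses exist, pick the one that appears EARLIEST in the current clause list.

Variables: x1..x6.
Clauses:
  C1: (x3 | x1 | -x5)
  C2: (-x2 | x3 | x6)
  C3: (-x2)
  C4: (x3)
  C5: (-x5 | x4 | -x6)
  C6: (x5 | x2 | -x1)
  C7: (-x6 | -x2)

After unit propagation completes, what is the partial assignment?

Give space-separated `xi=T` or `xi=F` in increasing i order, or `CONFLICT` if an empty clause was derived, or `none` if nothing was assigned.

Answer: x2=F x3=T

Derivation:
unit clause [-2] forces x2=F; simplify:
  drop 2 from [5, 2, -1] -> [5, -1]
  satisfied 3 clause(s); 4 remain; assigned so far: [2]
unit clause [3] forces x3=T; simplify:
  satisfied 2 clause(s); 2 remain; assigned so far: [2, 3]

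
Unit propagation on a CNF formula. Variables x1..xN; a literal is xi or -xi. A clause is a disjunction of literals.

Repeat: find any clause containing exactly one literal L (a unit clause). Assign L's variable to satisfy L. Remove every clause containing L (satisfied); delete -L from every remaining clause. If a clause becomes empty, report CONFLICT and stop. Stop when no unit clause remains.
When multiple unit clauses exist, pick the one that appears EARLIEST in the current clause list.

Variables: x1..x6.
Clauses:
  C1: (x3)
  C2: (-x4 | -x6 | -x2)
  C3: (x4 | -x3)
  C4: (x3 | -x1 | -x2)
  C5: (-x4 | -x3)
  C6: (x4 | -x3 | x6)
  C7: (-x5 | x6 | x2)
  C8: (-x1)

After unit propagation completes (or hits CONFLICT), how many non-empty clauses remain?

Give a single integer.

unit clause [3] forces x3=T; simplify:
  drop -3 from [4, -3] -> [4]
  drop -3 from [-4, -3] -> [-4]
  drop -3 from [4, -3, 6] -> [4, 6]
  satisfied 2 clause(s); 6 remain; assigned so far: [3]
unit clause [4] forces x4=T; simplify:
  drop -4 from [-4, -6, -2] -> [-6, -2]
  drop -4 from [-4] -> [] (empty!)
  satisfied 2 clause(s); 4 remain; assigned so far: [3, 4]
CONFLICT (empty clause)

Answer: 3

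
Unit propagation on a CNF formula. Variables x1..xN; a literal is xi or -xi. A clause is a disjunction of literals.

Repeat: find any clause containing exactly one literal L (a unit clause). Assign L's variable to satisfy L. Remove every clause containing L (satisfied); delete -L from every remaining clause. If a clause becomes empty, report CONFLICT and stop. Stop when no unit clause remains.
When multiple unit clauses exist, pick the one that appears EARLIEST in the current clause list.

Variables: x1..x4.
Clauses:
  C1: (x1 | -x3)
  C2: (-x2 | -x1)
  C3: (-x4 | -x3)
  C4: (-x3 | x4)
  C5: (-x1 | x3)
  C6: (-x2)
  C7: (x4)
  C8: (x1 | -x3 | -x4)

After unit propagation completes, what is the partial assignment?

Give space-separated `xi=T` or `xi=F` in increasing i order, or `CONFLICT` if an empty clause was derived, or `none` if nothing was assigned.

Answer: x1=F x2=F x3=F x4=T

Derivation:
unit clause [-2] forces x2=F; simplify:
  satisfied 2 clause(s); 6 remain; assigned so far: [2]
unit clause [4] forces x4=T; simplify:
  drop -4 from [-4, -3] -> [-3]
  drop -4 from [1, -3, -4] -> [1, -3]
  satisfied 2 clause(s); 4 remain; assigned so far: [2, 4]
unit clause [-3] forces x3=F; simplify:
  drop 3 from [-1, 3] -> [-1]
  satisfied 3 clause(s); 1 remain; assigned so far: [2, 3, 4]
unit clause [-1] forces x1=F; simplify:
  satisfied 1 clause(s); 0 remain; assigned so far: [1, 2, 3, 4]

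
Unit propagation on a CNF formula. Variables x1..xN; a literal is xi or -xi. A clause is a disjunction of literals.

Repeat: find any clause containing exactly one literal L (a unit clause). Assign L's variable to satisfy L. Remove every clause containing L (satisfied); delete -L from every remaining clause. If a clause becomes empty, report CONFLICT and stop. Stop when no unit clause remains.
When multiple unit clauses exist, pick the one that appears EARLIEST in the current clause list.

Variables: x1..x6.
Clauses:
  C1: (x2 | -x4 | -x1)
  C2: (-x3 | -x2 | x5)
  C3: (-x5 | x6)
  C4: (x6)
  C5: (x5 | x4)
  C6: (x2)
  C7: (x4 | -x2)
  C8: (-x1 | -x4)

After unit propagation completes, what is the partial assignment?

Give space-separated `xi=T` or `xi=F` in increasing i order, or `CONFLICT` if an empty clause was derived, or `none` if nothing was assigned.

Answer: x1=F x2=T x4=T x6=T

Derivation:
unit clause [6] forces x6=T; simplify:
  satisfied 2 clause(s); 6 remain; assigned so far: [6]
unit clause [2] forces x2=T; simplify:
  drop -2 from [-3, -2, 5] -> [-3, 5]
  drop -2 from [4, -2] -> [4]
  satisfied 2 clause(s); 4 remain; assigned so far: [2, 6]
unit clause [4] forces x4=T; simplify:
  drop -4 from [-1, -4] -> [-1]
  satisfied 2 clause(s); 2 remain; assigned so far: [2, 4, 6]
unit clause [-1] forces x1=F; simplify:
  satisfied 1 clause(s); 1 remain; assigned so far: [1, 2, 4, 6]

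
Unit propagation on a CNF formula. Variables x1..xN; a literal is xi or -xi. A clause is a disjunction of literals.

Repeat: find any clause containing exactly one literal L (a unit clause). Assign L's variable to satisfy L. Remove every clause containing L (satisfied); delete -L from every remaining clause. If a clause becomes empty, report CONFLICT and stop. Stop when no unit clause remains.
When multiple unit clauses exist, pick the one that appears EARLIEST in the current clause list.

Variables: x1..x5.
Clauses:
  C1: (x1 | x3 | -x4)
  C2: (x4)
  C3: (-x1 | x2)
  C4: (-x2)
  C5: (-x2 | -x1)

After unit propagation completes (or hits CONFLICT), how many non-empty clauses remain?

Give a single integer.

unit clause [4] forces x4=T; simplify:
  drop -4 from [1, 3, -4] -> [1, 3]
  satisfied 1 clause(s); 4 remain; assigned so far: [4]
unit clause [-2] forces x2=F; simplify:
  drop 2 from [-1, 2] -> [-1]
  satisfied 2 clause(s); 2 remain; assigned so far: [2, 4]
unit clause [-1] forces x1=F; simplify:
  drop 1 from [1, 3] -> [3]
  satisfied 1 clause(s); 1 remain; assigned so far: [1, 2, 4]
unit clause [3] forces x3=T; simplify:
  satisfied 1 clause(s); 0 remain; assigned so far: [1, 2, 3, 4]

Answer: 0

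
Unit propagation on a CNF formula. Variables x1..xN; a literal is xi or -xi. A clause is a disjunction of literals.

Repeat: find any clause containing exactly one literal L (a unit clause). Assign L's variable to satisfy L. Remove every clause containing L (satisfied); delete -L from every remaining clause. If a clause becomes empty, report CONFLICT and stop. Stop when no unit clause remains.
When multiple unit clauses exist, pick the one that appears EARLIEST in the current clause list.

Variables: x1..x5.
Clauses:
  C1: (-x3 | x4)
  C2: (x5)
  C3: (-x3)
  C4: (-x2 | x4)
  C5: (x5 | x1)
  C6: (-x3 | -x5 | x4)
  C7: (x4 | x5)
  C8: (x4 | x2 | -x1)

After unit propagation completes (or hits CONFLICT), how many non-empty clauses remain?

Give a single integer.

Answer: 2

Derivation:
unit clause [5] forces x5=T; simplify:
  drop -5 from [-3, -5, 4] -> [-3, 4]
  satisfied 3 clause(s); 5 remain; assigned so far: [5]
unit clause [-3] forces x3=F; simplify:
  satisfied 3 clause(s); 2 remain; assigned so far: [3, 5]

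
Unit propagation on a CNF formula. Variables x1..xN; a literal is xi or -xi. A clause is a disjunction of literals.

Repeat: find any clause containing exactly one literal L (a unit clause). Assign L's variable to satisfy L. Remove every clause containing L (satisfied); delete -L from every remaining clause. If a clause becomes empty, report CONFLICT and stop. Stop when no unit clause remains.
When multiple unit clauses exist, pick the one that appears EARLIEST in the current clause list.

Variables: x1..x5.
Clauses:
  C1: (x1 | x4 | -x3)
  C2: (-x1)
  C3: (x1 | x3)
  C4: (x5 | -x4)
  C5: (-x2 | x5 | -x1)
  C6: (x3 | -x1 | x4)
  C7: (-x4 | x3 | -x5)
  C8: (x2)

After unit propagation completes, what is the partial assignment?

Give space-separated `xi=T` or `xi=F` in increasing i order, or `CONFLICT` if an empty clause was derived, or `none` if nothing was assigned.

Answer: x1=F x2=T x3=T x4=T x5=T

Derivation:
unit clause [-1] forces x1=F; simplify:
  drop 1 from [1, 4, -3] -> [4, -3]
  drop 1 from [1, 3] -> [3]
  satisfied 3 clause(s); 5 remain; assigned so far: [1]
unit clause [3] forces x3=T; simplify:
  drop -3 from [4, -3] -> [4]
  satisfied 2 clause(s); 3 remain; assigned so far: [1, 3]
unit clause [4] forces x4=T; simplify:
  drop -4 from [5, -4] -> [5]
  satisfied 1 clause(s); 2 remain; assigned so far: [1, 3, 4]
unit clause [5] forces x5=T; simplify:
  satisfied 1 clause(s); 1 remain; assigned so far: [1, 3, 4, 5]
unit clause [2] forces x2=T; simplify:
  satisfied 1 clause(s); 0 remain; assigned so far: [1, 2, 3, 4, 5]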